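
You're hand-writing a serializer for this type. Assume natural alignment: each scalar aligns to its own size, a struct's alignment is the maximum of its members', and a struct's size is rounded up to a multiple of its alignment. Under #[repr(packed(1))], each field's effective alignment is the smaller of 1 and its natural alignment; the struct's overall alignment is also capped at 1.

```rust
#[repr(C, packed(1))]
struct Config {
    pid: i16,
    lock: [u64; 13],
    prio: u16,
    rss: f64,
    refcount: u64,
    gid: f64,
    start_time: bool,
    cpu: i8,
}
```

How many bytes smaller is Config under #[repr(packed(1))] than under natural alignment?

natural layout:
  @0: pid [2B, align 2] → 2
  +6 pad (align 8)
  @8: lock [104B, align 8] → 112
  @112: prio [2B, align 2] → 114
  +6 pad (align 8)
  @120: rss [8B, align 8] → 128
  @128: refcount [8B, align 8] → 136
  @136: gid [8B, align 8] → 144
  @144: start_time [1B, align 1] → 145
  @145: cpu [1B, align 1] → 146
  +6 tail pad (align 8)
  size 152, align 8
packed(1) layout:
  @0: pid [2B, align 1] → 2
  @2: lock [104B, align 1] → 106
  @106: prio [2B, align 1] → 108
  @108: rss [8B, align 1] → 116
  @116: refcount [8B, align 1] → 124
  @124: gid [8B, align 1] → 132
  @132: start_time [1B, align 1] → 133
  @133: cpu [1B, align 1] → 134
  size 134, align 1
152 − 134 = 18

18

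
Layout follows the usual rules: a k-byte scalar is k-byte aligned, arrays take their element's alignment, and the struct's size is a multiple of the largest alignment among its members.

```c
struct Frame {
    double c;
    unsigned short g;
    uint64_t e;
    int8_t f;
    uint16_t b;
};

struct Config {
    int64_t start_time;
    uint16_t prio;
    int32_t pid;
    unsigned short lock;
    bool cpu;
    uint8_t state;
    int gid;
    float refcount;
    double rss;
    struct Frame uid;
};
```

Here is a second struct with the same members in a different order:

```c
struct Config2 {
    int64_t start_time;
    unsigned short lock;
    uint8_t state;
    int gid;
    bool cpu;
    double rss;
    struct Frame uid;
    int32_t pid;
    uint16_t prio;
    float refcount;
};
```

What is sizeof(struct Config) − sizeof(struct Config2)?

-8

Frame: c at 0 (size 8, align 8) → ends 8; g at 8 (size 2, align 2) → ends 10; pad 6 to align 8 for e; e at 16 (size 8, align 8) → ends 24; f at 24 (size 1, align 1) → ends 25; pad 1 to align 2 for b; b at 26 (size 2, align 2) → ends 28; tail pad 4 to reach multiple of 8; total 32 bytes, alignment 8
start_time at 0 (size 8, align 8) → ends 8
prio at 8 (size 2, align 2) → ends 10
pad 2 to align 4 for pid
pid at 12 (size 4, align 4) → ends 16
lock at 16 (size 2, align 2) → ends 18
cpu at 18 (size 1, align 1) → ends 19
state at 19 (size 1, align 1) → ends 20
gid at 20 (size 4, align 4) → ends 24
refcount at 24 (size 4, align 4) → ends 28
pad 4 to align 8 for rss
rss at 32 (size 8, align 8) → ends 40
uid at 40 (size 32, align 8) → ends 72
total 72 bytes, alignment 8
— Config2 —
start_time at 0 (size 8, align 8) → ends 8
lock at 8 (size 2, align 2) → ends 10
state at 10 (size 1, align 1) → ends 11
pad 1 to align 4 for gid
gid at 12 (size 4, align 4) → ends 16
cpu at 16 (size 1, align 1) → ends 17
pad 7 to align 8 for rss
rss at 24 (size 8, align 8) → ends 32
uid at 32 (size 32, align 8) → ends 64
pid at 64 (size 4, align 4) → ends 68
prio at 68 (size 2, align 2) → ends 70
pad 2 to align 4 for refcount
refcount at 72 (size 4, align 4) → ends 76
tail pad 4 to reach multiple of 8
total 80 bytes, alignment 8
72 − 80 = -8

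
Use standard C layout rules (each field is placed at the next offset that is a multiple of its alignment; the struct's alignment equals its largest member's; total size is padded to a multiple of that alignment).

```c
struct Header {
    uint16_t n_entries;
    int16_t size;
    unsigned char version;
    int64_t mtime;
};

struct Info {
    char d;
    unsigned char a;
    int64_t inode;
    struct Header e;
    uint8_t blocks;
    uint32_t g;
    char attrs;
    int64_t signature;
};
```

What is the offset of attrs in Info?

Header: @0: n_entries [2B, align 2] → 2; @2: size [2B, align 2] → 4; @4: version [1B, align 1] → 5; +3 pad (align 8); @8: mtime [8B, align 8] → 16; size 16, align 8
@0: d [1B, align 1] → 1
@1: a [1B, align 1] → 2
+6 pad (align 8)
@8: inode [8B, align 8] → 16
@16: e [16B, align 8] → 32
@32: blocks [1B, align 1] → 33
+3 pad (align 4)
@36: g [4B, align 4] → 40
@40: attrs [1B, align 1] → 41

40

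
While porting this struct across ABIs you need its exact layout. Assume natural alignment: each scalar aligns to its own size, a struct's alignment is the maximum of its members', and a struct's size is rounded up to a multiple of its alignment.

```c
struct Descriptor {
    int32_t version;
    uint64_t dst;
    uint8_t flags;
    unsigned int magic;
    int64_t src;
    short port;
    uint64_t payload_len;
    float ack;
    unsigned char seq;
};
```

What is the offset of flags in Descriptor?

version at 0 (size 4, align 4) → ends 4
pad 4 to align 8 for dst
dst at 8 (size 8, align 8) → ends 16
flags at 16 (size 1, align 1) → ends 17

16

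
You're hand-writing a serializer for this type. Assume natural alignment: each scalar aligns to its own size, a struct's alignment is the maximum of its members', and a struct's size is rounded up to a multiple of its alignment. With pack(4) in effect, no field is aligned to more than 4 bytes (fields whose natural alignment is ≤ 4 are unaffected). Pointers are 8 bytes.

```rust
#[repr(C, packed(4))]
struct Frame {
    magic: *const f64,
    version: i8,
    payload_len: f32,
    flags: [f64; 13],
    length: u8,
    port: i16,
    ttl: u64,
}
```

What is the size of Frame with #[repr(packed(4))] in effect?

@0: magic [8B, align 4] → 8
@8: version [1B, align 1] → 9
+3 pad (align 4)
@12: payload_len [4B, align 4] → 16
@16: flags [104B, align 4] → 120
@120: length [1B, align 1] → 121
+1 pad (align 2)
@122: port [2B, align 2] → 124
@124: ttl [8B, align 4] → 132
size 132, align 4

132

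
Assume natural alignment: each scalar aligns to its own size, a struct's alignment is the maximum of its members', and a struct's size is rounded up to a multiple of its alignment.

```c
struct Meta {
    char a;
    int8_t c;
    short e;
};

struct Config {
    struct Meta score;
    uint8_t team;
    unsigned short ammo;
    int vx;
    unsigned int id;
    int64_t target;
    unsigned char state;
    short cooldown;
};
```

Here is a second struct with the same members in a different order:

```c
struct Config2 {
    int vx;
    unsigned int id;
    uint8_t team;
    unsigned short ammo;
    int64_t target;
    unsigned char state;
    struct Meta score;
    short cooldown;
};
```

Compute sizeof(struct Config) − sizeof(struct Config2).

0

Meta: 0..1  a  (1B, 1-aligned); 1..2  c  (1B, 1-aligned); 2..4  e  (2B, 2-aligned); sizeof = 4, alignof = 2
0..4  score  (4B, 2-aligned)
4..5  team  (1B, 1-aligned)
5..6  -- padding (1B)
6..8  ammo  (2B, 2-aligned)
8..12  vx  (4B, 4-aligned)
12..16  id  (4B, 4-aligned)
16..24  target  (8B, 8-aligned)
24..25  state  (1B, 1-aligned)
25..26  -- padding (1B)
26..28  cooldown  (2B, 2-aligned)
28..32  -- tail padding (4B)
sizeof = 32, alignof = 8
— Config2 —
0..4  vx  (4B, 4-aligned)
4..8  id  (4B, 4-aligned)
8..9  team  (1B, 1-aligned)
9..10  -- padding (1B)
10..12  ammo  (2B, 2-aligned)
12..16  -- padding (4B)
16..24  target  (8B, 8-aligned)
24..25  state  (1B, 1-aligned)
25..26  -- padding (1B)
26..30  score  (4B, 2-aligned)
30..32  cooldown  (2B, 2-aligned)
sizeof = 32, alignof = 8
32 − 32 = 0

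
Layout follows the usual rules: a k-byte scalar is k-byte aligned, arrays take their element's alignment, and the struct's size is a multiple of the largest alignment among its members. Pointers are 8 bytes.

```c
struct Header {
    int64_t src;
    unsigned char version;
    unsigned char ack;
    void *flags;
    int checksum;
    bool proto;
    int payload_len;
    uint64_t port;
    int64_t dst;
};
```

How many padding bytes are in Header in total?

0..8  src  (8B, 8-aligned)
8..9  version  (1B, 1-aligned)
9..10  ack  (1B, 1-aligned)
10..16  -- padding (6B)
16..24  flags  (8B, 8-aligned)
24..28  checksum  (4B, 4-aligned)
28..29  proto  (1B, 1-aligned)
29..32  -- padding (3B)
32..36  payload_len  (4B, 4-aligned)
36..40  -- padding (4B)
40..48  port  (8B, 8-aligned)
48..56  dst  (8B, 8-aligned)
sizeof = 56, alignof = 8
data bytes 43, size 56 → padding 13

13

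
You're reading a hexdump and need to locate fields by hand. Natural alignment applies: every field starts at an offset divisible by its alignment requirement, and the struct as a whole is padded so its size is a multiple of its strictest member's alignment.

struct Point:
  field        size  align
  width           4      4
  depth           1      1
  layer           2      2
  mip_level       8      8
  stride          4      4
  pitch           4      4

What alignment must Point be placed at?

8

member alignments: width=4, depth=1, layer=2, mip_level=8, stride=4, pitch=4
max = 8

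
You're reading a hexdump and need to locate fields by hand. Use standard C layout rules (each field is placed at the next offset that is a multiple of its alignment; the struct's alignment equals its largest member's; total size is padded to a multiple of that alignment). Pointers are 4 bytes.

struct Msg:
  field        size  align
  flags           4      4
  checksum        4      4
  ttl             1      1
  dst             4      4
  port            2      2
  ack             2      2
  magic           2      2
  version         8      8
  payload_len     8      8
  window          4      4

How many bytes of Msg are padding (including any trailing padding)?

9

@0: flags [4B, align 4] → 4
@4: checksum [4B, align 4] → 8
@8: ttl [1B, align 1] → 9
+3 pad (align 4)
@12: dst [4B, align 4] → 16
@16: port [2B, align 2] → 18
@18: ack [2B, align 2] → 20
@20: magic [2B, align 2] → 22
+2 pad (align 8)
@24: version [8B, align 8] → 32
@32: payload_len [8B, align 8] → 40
@40: window [4B, align 4] → 44
+4 tail pad (align 8)
size 48, align 8
data bytes 39, size 48 → padding 9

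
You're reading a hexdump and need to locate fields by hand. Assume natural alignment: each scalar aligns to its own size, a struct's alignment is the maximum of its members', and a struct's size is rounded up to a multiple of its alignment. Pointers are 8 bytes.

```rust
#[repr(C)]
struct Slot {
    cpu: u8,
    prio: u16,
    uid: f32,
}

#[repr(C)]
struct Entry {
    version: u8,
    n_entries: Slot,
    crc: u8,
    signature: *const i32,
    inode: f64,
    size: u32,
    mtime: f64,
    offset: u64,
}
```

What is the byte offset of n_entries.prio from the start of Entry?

Slot: @0: cpu [1B, align 1] → 1; +1 pad (align 2); @2: prio [2B, align 2] → 4; @4: uid [4B, align 4] → 8; size 8, align 4
@0: version [1B, align 1] → 1
+3 pad (align 4)
@4: n_entries [8B, align 4] → 12
within Slot: prio at 2
4 + 2 = 6

6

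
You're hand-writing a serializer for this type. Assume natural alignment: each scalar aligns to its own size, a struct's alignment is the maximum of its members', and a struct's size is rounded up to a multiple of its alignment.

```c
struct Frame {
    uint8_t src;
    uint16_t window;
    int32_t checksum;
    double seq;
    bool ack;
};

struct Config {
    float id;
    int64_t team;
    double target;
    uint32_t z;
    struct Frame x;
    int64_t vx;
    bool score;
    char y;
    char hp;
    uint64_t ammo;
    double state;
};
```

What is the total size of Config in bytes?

88 bytes

Frame: 0..1  src  (1B, 1-aligned); 1..2  -- padding (1B); 2..4  window  (2B, 2-aligned); 4..8  checksum  (4B, 4-aligned); 8..16  seq  (8B, 8-aligned); 16..17  ack  (1B, 1-aligned); 17..24  -- tail padding (7B); sizeof = 24, alignof = 8
0..4  id  (4B, 4-aligned)
4..8  -- padding (4B)
8..16  team  (8B, 8-aligned)
16..24  target  (8B, 8-aligned)
24..28  z  (4B, 4-aligned)
28..32  -- padding (4B)
32..56  x  (24B, 8-aligned)
56..64  vx  (8B, 8-aligned)
64..65  score  (1B, 1-aligned)
65..66  y  (1B, 1-aligned)
66..67  hp  (1B, 1-aligned)
67..72  -- padding (5B)
72..80  ammo  (8B, 8-aligned)
80..88  state  (8B, 8-aligned)
sizeof = 88, alignof = 8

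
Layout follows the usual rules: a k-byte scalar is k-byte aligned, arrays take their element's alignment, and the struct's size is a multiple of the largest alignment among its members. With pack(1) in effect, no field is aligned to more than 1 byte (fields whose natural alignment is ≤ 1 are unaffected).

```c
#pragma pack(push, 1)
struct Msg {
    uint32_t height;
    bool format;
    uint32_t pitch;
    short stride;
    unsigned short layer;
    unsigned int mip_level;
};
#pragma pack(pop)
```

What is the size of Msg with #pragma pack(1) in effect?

height at 0 (size 4, align 1) → ends 4
format at 4 (size 1, align 1) → ends 5
pitch at 5 (size 4, align 1) → ends 9
stride at 9 (size 2, align 1) → ends 11
layer at 11 (size 2, align 1) → ends 13
mip_level at 13 (size 4, align 1) → ends 17
total 17 bytes, alignment 1

17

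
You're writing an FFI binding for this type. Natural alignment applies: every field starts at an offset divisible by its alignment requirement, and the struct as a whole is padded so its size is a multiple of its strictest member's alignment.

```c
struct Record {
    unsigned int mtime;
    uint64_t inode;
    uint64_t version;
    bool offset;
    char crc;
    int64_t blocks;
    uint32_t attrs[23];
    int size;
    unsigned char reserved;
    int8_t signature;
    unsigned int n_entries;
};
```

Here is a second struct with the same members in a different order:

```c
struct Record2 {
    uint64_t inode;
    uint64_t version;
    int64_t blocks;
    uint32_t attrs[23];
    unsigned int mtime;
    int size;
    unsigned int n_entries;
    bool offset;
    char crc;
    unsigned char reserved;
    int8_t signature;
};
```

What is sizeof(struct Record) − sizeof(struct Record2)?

@0: mtime [4B, align 4] → 4
+4 pad (align 8)
@8: inode [8B, align 8] → 16
@16: version [8B, align 8] → 24
@24: offset [1B, align 1] → 25
@25: crc [1B, align 1] → 26
+6 pad (align 8)
@32: blocks [8B, align 8] → 40
@40: attrs [92B, align 4] → 132
@132: size [4B, align 4] → 136
@136: reserved [1B, align 1] → 137
@137: signature [1B, align 1] → 138
+2 pad (align 4)
@140: n_entries [4B, align 4] → 144
size 144, align 8
— Record2 —
@0: inode [8B, align 8] → 8
@8: version [8B, align 8] → 16
@16: blocks [8B, align 8] → 24
@24: attrs [92B, align 4] → 116
@116: mtime [4B, align 4] → 120
@120: size [4B, align 4] → 124
@124: n_entries [4B, align 4] → 128
@128: offset [1B, align 1] → 129
@129: crc [1B, align 1] → 130
@130: reserved [1B, align 1] → 131
@131: signature [1B, align 1] → 132
+4 tail pad (align 8)
size 136, align 8
144 − 136 = 8

8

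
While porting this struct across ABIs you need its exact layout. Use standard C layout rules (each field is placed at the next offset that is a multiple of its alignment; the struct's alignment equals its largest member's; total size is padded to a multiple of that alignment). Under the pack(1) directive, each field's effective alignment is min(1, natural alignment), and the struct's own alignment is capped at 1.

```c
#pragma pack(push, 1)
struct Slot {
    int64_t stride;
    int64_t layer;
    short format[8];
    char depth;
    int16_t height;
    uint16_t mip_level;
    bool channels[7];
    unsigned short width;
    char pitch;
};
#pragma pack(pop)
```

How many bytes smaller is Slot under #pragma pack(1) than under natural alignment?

natural layout:
  stride at 0 (size 8, align 8) → ends 8
  layer at 8 (size 8, align 8) → ends 16
  format at 16 (size 16, align 2) → ends 32
  depth at 32 (size 1, align 1) → ends 33
  pad 1 to align 2 for height
  height at 34 (size 2, align 2) → ends 36
  mip_level at 36 (size 2, align 2) → ends 38
  channels at 38 (size 7, align 1) → ends 45
  pad 1 to align 2 for width
  width at 46 (size 2, align 2) → ends 48
  pitch at 48 (size 1, align 1) → ends 49
  tail pad 7 to reach multiple of 8
  total 56 bytes, alignment 8
packed(1) layout:
  stride at 0 (size 8, align 1) → ends 8
  layer at 8 (size 8, align 1) → ends 16
  format at 16 (size 16, align 1) → ends 32
  depth at 32 (size 1, align 1) → ends 33
  height at 33 (size 2, align 1) → ends 35
  mip_level at 35 (size 2, align 1) → ends 37
  channels at 37 (size 7, align 1) → ends 44
  width at 44 (size 2, align 1) → ends 46
  pitch at 46 (size 1, align 1) → ends 47
  total 47 bytes, alignment 1
56 − 47 = 9

9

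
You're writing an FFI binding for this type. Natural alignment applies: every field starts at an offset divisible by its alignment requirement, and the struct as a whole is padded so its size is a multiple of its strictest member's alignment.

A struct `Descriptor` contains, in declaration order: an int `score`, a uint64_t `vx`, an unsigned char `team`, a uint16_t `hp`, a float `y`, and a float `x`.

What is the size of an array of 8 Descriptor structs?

score at 0 (size 4, align 4) → ends 4
pad 4 to align 8 for vx
vx at 8 (size 8, align 8) → ends 16
team at 16 (size 1, align 1) → ends 17
pad 1 to align 2 for hp
hp at 18 (size 2, align 2) → ends 20
y at 20 (size 4, align 4) → ends 24
x at 24 (size 4, align 4) → ends 28
tail pad 4 to reach multiple of 8
total 32 bytes, alignment 8
array of 8: 8 × 32 = 256

256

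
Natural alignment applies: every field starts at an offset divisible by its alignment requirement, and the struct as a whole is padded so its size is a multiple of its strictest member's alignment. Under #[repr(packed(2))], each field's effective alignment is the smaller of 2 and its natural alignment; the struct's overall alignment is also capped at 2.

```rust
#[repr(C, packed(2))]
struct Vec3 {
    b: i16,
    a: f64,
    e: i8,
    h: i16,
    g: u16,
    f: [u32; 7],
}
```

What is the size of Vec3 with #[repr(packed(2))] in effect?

44

@0: b [2B, align 2] → 2
@2: a [8B, align 2] → 10
@10: e [1B, align 1] → 11
+1 pad (align 2)
@12: h [2B, align 2] → 14
@14: g [2B, align 2] → 16
@16: f [28B, align 2] → 44
size 44, align 2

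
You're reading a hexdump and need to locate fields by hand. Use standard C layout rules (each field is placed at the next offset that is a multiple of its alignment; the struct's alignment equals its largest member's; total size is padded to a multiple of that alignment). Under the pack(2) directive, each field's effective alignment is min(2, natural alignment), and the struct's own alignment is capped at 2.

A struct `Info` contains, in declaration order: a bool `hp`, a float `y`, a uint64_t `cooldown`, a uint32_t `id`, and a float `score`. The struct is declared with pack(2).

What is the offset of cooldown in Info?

hp at 0 (size 1, align 1) → ends 1
pad 1 to align 2 for y
y at 2 (size 4, align 2) → ends 6
cooldown at 6 (size 8, align 2) → ends 14

6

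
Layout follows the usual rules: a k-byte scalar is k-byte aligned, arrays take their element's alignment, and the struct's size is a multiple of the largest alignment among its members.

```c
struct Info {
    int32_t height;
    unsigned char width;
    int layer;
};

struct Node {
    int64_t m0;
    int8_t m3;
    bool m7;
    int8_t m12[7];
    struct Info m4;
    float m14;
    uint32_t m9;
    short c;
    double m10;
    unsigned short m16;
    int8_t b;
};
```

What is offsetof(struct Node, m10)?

48

Info: @0: height [4B, align 4] → 4; @4: width [1B, align 1] → 5; +3 pad (align 4); @8: layer [4B, align 4] → 12; size 12, align 4
@0: m0 [8B, align 8] → 8
@8: m3 [1B, align 1] → 9
@9: m7 [1B, align 1] → 10
@10: m12 [7B, align 1] → 17
+3 pad (align 4)
@20: m4 [12B, align 4] → 32
@32: m14 [4B, align 4] → 36
@36: m9 [4B, align 4] → 40
@40: c [2B, align 2] → 42
+6 pad (align 8)
@48: m10 [8B, align 8] → 56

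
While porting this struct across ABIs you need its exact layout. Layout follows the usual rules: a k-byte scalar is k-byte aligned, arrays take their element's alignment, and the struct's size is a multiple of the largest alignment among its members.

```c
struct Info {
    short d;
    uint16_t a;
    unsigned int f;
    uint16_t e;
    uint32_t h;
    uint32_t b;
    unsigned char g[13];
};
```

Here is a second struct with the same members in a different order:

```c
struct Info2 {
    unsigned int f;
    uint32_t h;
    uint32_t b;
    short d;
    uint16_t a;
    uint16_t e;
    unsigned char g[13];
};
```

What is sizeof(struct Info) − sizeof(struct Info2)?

4

@0: d [2B, align 2] → 2
@2: a [2B, align 2] → 4
@4: f [4B, align 4] → 8
@8: e [2B, align 2] → 10
+2 pad (align 4)
@12: h [4B, align 4] → 16
@16: b [4B, align 4] → 20
@20: g [13B, align 1] → 33
+3 tail pad (align 4)
size 36, align 4
— Info2 —
@0: f [4B, align 4] → 4
@4: h [4B, align 4] → 8
@8: b [4B, align 4] → 12
@12: d [2B, align 2] → 14
@14: a [2B, align 2] → 16
@16: e [2B, align 2] → 18
@18: g [13B, align 1] → 31
+1 tail pad (align 4)
size 32, align 4
36 − 32 = 4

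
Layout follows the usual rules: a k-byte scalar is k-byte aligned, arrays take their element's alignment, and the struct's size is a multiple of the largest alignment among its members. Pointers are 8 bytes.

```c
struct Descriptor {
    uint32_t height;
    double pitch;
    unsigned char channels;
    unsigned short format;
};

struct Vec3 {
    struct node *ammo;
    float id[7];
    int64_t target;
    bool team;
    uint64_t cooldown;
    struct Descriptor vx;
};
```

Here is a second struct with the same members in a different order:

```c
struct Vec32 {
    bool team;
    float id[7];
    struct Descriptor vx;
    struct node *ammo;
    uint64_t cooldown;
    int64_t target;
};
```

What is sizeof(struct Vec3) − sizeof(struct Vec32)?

Descriptor: height at 0 (size 4, align 4) → ends 4; pad 4 to align 8 for pitch; pitch at 8 (size 8, align 8) → ends 16; channels at 16 (size 1, align 1) → ends 17; pad 1 to align 2 for format; format at 18 (size 2, align 2) → ends 20; tail pad 4 to reach multiple of 8; total 24 bytes, alignment 8
ammo at 0 (size 8, align 8) → ends 8
id at 8 (size 28, align 4) → ends 36
pad 4 to align 8 for target
target at 40 (size 8, align 8) → ends 48
team at 48 (size 1, align 1) → ends 49
pad 7 to align 8 for cooldown
cooldown at 56 (size 8, align 8) → ends 64
vx at 64 (size 24, align 8) → ends 88
total 88 bytes, alignment 8
— Vec32 —
team at 0 (size 1, align 1) → ends 1
pad 3 to align 4 for id
id at 4 (size 28, align 4) → ends 32
vx at 32 (size 24, align 8) → ends 56
ammo at 56 (size 8, align 8) → ends 64
cooldown at 64 (size 8, align 8) → ends 72
target at 72 (size 8, align 8) → ends 80
total 80 bytes, alignment 8
88 − 80 = 8

8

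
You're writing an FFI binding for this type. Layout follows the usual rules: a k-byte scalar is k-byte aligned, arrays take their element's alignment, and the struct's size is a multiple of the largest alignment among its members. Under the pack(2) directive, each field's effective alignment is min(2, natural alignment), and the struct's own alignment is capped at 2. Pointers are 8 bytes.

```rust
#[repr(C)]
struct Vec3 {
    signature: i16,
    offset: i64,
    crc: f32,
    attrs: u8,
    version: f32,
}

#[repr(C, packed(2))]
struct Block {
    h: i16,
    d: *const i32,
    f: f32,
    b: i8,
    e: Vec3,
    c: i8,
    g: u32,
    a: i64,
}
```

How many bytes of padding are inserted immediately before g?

Vec3: signature at 0 (size 2, align 2) → ends 2; pad 6 to align 8 for offset; offset at 8 (size 8, align 8) → ends 16; crc at 16 (size 4, align 4) → ends 20; attrs at 20 (size 1, align 1) → ends 21; pad 3 to align 4 for version; version at 24 (size 4, align 4) → ends 28; tail pad 4 to reach multiple of 8; total 32 bytes, alignment 8
h at 0 (size 2, align 2) → ends 2
d at 2 (size 8, align 2) → ends 10
f at 10 (size 4, align 2) → ends 14
b at 14 (size 1, align 1) → ends 15
pad 1 to align 2 for e
e at 16 (size 32, align 2) → ends 48
c at 48 (size 1, align 1) → ends 49
pad 1 to align 2 for g
g at 50 (size 4, align 2) → ends 54

1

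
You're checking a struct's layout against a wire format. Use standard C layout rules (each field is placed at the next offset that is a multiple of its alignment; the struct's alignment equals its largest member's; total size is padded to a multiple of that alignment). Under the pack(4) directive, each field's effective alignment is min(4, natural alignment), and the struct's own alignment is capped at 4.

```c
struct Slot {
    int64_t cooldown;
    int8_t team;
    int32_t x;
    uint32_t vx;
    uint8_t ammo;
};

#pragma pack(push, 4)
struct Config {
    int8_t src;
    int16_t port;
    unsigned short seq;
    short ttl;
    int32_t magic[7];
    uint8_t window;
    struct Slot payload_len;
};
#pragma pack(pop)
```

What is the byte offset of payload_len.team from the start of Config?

48

Slot: cooldown at 0 (size 8, align 8) → ends 8; team at 8 (size 1, align 1) → ends 9; pad 3 to align 4 for x; x at 12 (size 4, align 4) → ends 16; vx at 16 (size 4, align 4) → ends 20; ammo at 20 (size 1, align 1) → ends 21; tail pad 3 to reach multiple of 8; total 24 bytes, alignment 8
src at 0 (size 1, align 1) → ends 1
pad 1 to align 2 for port
port at 2 (size 2, align 2) → ends 4
seq at 4 (size 2, align 2) → ends 6
ttl at 6 (size 2, align 2) → ends 8
magic at 8 (size 28, align 4) → ends 36
window at 36 (size 1, align 1) → ends 37
pad 3 to align 4 for payload_len
payload_len at 40 (size 24, align 4) → ends 64
within Slot: team at 8
40 + 8 = 48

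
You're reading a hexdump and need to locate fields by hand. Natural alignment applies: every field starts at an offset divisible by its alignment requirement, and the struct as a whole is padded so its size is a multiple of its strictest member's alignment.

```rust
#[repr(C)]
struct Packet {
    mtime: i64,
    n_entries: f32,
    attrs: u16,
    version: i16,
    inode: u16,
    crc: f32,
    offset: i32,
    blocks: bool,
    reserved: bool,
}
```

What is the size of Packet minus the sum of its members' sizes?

mtime at 0 (size 8, align 8) → ends 8
n_entries at 8 (size 4, align 4) → ends 12
attrs at 12 (size 2, align 2) → ends 14
version at 14 (size 2, align 2) → ends 16
inode at 16 (size 2, align 2) → ends 18
pad 2 to align 4 for crc
crc at 20 (size 4, align 4) → ends 24
offset at 24 (size 4, align 4) → ends 28
blocks at 28 (size 1, align 1) → ends 29
reserved at 29 (size 1, align 1) → ends 30
tail pad 2 to reach multiple of 8
total 32 bytes, alignment 8
data bytes 28, size 32 → padding 4

4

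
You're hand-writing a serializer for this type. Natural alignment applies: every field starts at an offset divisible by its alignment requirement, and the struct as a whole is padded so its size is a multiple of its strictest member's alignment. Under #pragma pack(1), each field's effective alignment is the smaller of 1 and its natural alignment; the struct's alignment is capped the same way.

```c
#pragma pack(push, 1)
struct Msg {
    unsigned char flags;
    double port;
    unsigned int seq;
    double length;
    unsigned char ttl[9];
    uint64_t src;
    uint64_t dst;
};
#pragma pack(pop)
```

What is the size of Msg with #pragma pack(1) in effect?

46

0..1  flags  (1B, 1-aligned)
1..9  port  (8B, 1-aligned)
9..13  seq  (4B, 1-aligned)
13..21  length  (8B, 1-aligned)
21..30  ttl  (9B, 1-aligned)
30..38  src  (8B, 1-aligned)
38..46  dst  (8B, 1-aligned)
sizeof = 46, alignof = 1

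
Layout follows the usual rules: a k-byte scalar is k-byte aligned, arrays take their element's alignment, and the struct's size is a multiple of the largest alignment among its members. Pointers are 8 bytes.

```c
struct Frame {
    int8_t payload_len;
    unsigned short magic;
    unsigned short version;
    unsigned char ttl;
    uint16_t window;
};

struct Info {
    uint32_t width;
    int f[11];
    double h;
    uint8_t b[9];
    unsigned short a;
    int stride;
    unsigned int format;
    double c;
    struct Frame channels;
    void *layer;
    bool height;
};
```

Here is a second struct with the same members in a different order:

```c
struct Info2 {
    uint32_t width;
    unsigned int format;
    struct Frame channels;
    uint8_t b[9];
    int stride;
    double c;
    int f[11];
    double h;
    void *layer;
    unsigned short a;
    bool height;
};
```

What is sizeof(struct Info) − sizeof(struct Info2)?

Frame: 0..1  payload_len  (1B, 1-aligned); 1..2  -- padding (1B); 2..4  magic  (2B, 2-aligned); 4..6  version  (2B, 2-aligned); 6..7  ttl  (1B, 1-aligned); 7..8  -- padding (1B); 8..10  window  (2B, 2-aligned); sizeof = 10, alignof = 2
0..4  width  (4B, 4-aligned)
4..48  f  (44B, 4-aligned)
48..56  h  (8B, 8-aligned)
56..65  b  (9B, 1-aligned)
65..66  -- padding (1B)
66..68  a  (2B, 2-aligned)
68..72  stride  (4B, 4-aligned)
72..76  format  (4B, 4-aligned)
76..80  -- padding (4B)
80..88  c  (8B, 8-aligned)
88..98  channels  (10B, 2-aligned)
98..104  -- padding (6B)
104..112  layer  (8B, 8-aligned)
112..113  height  (1B, 1-aligned)
113..120  -- tail padding (7B)
sizeof = 120, alignof = 8
— Info2 —
0..4  width  (4B, 4-aligned)
4..8  format  (4B, 4-aligned)
8..18  channels  (10B, 2-aligned)
18..27  b  (9B, 1-aligned)
27..28  -- padding (1B)
28..32  stride  (4B, 4-aligned)
32..40  c  (8B, 8-aligned)
40..84  f  (44B, 4-aligned)
84..88  -- padding (4B)
88..96  h  (8B, 8-aligned)
96..104  layer  (8B, 8-aligned)
104..106  a  (2B, 2-aligned)
106..107  height  (1B, 1-aligned)
107..112  -- tail padding (5B)
sizeof = 112, alignof = 8
120 − 112 = 8

8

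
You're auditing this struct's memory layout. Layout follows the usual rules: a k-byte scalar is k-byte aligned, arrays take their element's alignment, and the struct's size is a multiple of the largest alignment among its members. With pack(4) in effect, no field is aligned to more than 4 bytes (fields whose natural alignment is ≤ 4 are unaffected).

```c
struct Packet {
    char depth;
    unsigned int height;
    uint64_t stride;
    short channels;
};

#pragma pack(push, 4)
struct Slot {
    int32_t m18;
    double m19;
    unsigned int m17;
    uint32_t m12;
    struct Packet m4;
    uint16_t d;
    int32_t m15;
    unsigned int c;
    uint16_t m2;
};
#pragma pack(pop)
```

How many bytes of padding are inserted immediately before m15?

Packet: @0: depth [1B, align 1] → 1; +3 pad (align 4); @4: height [4B, align 4] → 8; @8: stride [8B, align 8] → 16; @16: channels [2B, align 2] → 18; +6 tail pad (align 8); size 24, align 8
@0: m18 [4B, align 4] → 4
@4: m19 [8B, align 4] → 12
@12: m17 [4B, align 4] → 16
@16: m12 [4B, align 4] → 20
@20: m4 [24B, align 4] → 44
@44: d [2B, align 2] → 46
+2 pad (align 4)
@48: m15 [4B, align 4] → 52

2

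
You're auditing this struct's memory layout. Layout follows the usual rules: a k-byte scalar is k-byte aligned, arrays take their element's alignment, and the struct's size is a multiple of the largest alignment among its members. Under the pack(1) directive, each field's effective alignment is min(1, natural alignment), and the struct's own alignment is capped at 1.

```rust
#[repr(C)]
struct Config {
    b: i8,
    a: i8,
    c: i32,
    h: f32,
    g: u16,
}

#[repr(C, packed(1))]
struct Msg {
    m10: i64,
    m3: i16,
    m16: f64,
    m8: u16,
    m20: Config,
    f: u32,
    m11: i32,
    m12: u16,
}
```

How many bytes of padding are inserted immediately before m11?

Config: 0..1  b  (1B, 1-aligned); 1..2  a  (1B, 1-aligned); 2..4  -- padding (2B); 4..8  c  (4B, 4-aligned); 8..12  h  (4B, 4-aligned); 12..14  g  (2B, 2-aligned); 14..16  -- tail padding (2B); sizeof = 16, alignof = 4
0..8  m10  (8B, 1-aligned)
8..10  m3  (2B, 1-aligned)
10..18  m16  (8B, 1-aligned)
18..20  m8  (2B, 1-aligned)
20..36  m20  (16B, 1-aligned)
36..40  f  (4B, 1-aligned)
40..44  m11  (4B, 1-aligned)

0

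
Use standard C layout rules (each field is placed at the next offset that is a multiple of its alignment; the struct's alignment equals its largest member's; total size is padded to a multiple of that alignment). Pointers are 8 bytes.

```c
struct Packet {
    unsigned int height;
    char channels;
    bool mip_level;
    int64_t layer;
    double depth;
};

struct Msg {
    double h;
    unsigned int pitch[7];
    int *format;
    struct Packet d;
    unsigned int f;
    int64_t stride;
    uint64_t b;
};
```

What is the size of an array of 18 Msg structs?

1728

Packet: height at 0 (size 4, align 4) → ends 4; channels at 4 (size 1, align 1) → ends 5; mip_level at 5 (size 1, align 1) → ends 6; pad 2 to align 8 for layer; layer at 8 (size 8, align 8) → ends 16; depth at 16 (size 8, align 8) → ends 24; total 24 bytes, alignment 8
h at 0 (size 8, align 8) → ends 8
pitch at 8 (size 28, align 4) → ends 36
pad 4 to align 8 for format
format at 40 (size 8, align 8) → ends 48
d at 48 (size 24, align 8) → ends 72
f at 72 (size 4, align 4) → ends 76
pad 4 to align 8 for stride
stride at 80 (size 8, align 8) → ends 88
b at 88 (size 8, align 8) → ends 96
total 96 bytes, alignment 8
array of 18: 18 × 96 = 1728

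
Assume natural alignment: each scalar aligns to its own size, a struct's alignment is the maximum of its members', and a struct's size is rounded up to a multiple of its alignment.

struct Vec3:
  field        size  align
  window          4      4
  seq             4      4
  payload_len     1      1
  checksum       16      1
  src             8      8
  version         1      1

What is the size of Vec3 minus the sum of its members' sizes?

window at 0 (size 4, align 4) → ends 4
seq at 4 (size 4, align 4) → ends 8
payload_len at 8 (size 1, align 1) → ends 9
checksum at 9 (size 16, align 1) → ends 25
pad 7 to align 8 for src
src at 32 (size 8, align 8) → ends 40
version at 40 (size 1, align 1) → ends 41
tail pad 7 to reach multiple of 8
total 48 bytes, alignment 8
data bytes 34, size 48 → padding 14

14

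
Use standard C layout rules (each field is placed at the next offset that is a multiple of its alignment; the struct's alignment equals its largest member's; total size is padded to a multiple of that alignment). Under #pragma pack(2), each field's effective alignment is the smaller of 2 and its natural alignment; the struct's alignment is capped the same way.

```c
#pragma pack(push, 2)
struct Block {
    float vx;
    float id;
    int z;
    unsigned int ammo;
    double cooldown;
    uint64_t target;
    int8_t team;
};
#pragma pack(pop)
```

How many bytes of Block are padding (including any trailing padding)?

1

0..4  vx  (4B, 2-aligned)
4..8  id  (4B, 2-aligned)
8..12  z  (4B, 2-aligned)
12..16  ammo  (4B, 2-aligned)
16..24  cooldown  (8B, 2-aligned)
24..32  target  (8B, 2-aligned)
32..33  team  (1B, 1-aligned)
33..34  -- tail padding (1B)
sizeof = 34, alignof = 2
data bytes 33, size 34 → padding 1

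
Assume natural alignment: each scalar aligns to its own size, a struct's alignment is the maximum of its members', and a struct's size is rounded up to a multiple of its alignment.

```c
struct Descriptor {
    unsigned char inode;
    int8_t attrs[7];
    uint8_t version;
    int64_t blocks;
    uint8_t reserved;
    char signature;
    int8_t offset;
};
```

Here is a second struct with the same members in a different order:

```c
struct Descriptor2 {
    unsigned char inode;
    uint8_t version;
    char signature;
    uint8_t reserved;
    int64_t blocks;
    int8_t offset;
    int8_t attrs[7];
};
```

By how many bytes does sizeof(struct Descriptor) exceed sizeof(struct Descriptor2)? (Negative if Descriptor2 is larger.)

8

0..1  inode  (1B, 1-aligned)
1..8  attrs  (7B, 1-aligned)
8..9  version  (1B, 1-aligned)
9..16  -- padding (7B)
16..24  blocks  (8B, 8-aligned)
24..25  reserved  (1B, 1-aligned)
25..26  signature  (1B, 1-aligned)
26..27  offset  (1B, 1-aligned)
27..32  -- tail padding (5B)
sizeof = 32, alignof = 8
— Descriptor2 —
0..1  inode  (1B, 1-aligned)
1..2  version  (1B, 1-aligned)
2..3  signature  (1B, 1-aligned)
3..4  reserved  (1B, 1-aligned)
4..8  -- padding (4B)
8..16  blocks  (8B, 8-aligned)
16..17  offset  (1B, 1-aligned)
17..24  attrs  (7B, 1-aligned)
sizeof = 24, alignof = 8
32 − 24 = 8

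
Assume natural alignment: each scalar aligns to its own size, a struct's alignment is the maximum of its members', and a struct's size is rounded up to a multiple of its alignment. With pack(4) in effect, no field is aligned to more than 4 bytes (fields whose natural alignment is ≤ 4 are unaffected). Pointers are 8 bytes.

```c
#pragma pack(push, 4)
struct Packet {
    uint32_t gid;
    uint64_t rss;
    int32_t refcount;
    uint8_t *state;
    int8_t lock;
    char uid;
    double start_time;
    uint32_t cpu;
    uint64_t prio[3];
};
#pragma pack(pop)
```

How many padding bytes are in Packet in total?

gid at 0 (size 4, align 4) → ends 4
rss at 4 (size 8, align 4) → ends 12
refcount at 12 (size 4, align 4) → ends 16
state at 16 (size 8, align 4) → ends 24
lock at 24 (size 1, align 1) → ends 25
uid at 25 (size 1, align 1) → ends 26
pad 2 to align 4 for start_time
start_time at 28 (size 8, align 4) → ends 36
cpu at 36 (size 4, align 4) → ends 40
prio at 40 (size 24, align 4) → ends 64
total 64 bytes, alignment 4
data bytes 62, size 64 → padding 2

2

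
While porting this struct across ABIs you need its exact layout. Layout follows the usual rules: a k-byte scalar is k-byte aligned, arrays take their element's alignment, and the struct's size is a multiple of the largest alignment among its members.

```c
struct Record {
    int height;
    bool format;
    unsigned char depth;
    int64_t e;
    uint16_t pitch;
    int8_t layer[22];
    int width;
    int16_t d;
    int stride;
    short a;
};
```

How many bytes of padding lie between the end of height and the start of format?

@0: height [4B, align 4] → 4
@4: format [1B, align 1] → 5

0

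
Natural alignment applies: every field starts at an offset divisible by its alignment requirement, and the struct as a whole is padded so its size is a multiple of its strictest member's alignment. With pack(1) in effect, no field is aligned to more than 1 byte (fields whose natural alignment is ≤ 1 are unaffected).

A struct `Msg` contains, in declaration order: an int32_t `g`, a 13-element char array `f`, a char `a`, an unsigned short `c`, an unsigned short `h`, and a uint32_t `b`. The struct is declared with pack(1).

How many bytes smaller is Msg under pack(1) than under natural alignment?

2

natural layout:
  @0: g [4B, align 4] → 4
  @4: f [13B, align 1] → 17
  @17: a [1B, align 1] → 18
  @18: c [2B, align 2] → 20
  @20: h [2B, align 2] → 22
  +2 pad (align 4)
  @24: b [4B, align 4] → 28
  size 28, align 4
packed(1) layout:
  @0: g [4B, align 1] → 4
  @4: f [13B, align 1] → 17
  @17: a [1B, align 1] → 18
  @18: c [2B, align 1] → 20
  @20: h [2B, align 1] → 22
  @22: b [4B, align 1] → 26
  size 26, align 1
28 − 26 = 2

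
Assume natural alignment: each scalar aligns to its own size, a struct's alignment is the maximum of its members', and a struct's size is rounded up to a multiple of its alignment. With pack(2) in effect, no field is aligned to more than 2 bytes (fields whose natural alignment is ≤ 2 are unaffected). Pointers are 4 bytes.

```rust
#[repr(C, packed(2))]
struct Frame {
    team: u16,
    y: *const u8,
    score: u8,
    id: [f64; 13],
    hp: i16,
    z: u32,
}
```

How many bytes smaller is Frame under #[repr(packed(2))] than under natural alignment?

natural layout:
  team at 0 (size 2, align 2) → ends 2
  pad 2 to align 4 for y
  y at 4 (size 4, align 4) → ends 8
  score at 8 (size 1, align 1) → ends 9
  pad 7 to align 8 for id
  id at 16 (size 104, align 8) → ends 120
  hp at 120 (size 2, align 2) → ends 122
  pad 2 to align 4 for z
  z at 124 (size 4, align 4) → ends 128
  total 128 bytes, alignment 8
packed(2) layout:
  team at 0 (size 2, align 2) → ends 2
  y at 2 (size 4, align 2) → ends 6
  score at 6 (size 1, align 1) → ends 7
  pad 1 to align 2 for id
  id at 8 (size 104, align 2) → ends 112
  hp at 112 (size 2, align 2) → ends 114
  z at 114 (size 4, align 2) → ends 118
  total 118 bytes, alignment 2
128 − 118 = 10

10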